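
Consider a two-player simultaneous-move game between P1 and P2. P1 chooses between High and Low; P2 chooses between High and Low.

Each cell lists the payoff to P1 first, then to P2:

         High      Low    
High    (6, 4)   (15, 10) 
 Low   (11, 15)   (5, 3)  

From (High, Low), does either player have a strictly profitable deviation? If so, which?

P1 at (High, Low) earns 15; deviating to Low yields 5 — not better.
P2 earns 10; deviating to High yields 4 — not better.
Neither player can strictly improve; the profile is a Nash equilibrium.

Neither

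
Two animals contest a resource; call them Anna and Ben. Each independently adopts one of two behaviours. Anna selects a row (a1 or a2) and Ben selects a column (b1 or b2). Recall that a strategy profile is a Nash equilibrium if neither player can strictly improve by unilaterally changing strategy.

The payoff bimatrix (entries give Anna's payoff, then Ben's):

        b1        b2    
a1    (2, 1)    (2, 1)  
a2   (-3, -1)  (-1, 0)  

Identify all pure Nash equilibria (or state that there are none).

(a1, b1): Anna gets 2 ≥ -3 from a2, and Ben gets 1 ≥ 1 from b2 — Nash equilibrium.
(a1, b2): Anna gets 2 ≥ -1 from a2, and Ben gets 1 ≥ 1 from b1 — Nash equilibrium.
(a2, b1): Anna prefers a1 (2 > -3); Ben prefers b2 (0 > -1) — not an equilibrium.
(a2, b2): Anna prefers a1 (2 > -1) — not an equilibrium.

(a1, b1) and (a1, b2)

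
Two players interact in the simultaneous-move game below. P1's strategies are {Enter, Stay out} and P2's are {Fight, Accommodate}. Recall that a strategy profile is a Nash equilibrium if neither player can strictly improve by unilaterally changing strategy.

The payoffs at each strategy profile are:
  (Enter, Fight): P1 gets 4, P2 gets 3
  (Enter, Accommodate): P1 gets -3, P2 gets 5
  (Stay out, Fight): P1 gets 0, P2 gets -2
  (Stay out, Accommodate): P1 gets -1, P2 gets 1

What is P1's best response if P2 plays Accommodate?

Against Accommodate, P1 earns -3 from Enter and -1 from Stay out.
So Stay out is the best response.

Stay out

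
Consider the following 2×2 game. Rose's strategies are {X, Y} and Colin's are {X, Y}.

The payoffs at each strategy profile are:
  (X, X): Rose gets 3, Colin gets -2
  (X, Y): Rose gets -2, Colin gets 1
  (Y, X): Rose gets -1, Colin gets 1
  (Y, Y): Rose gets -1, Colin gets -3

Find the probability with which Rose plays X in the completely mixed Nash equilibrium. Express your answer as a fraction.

Let r be the probability that Rose plays X. In a completely mixed equilibrium, Colin must be indifferent between X and Y.
Colin's expected payoff from X is −2r + (1−r); from Y it is r − 3(1−r).
Setting these equal: −3r + 1 = 4r − 3, so r = 4/7.

4/7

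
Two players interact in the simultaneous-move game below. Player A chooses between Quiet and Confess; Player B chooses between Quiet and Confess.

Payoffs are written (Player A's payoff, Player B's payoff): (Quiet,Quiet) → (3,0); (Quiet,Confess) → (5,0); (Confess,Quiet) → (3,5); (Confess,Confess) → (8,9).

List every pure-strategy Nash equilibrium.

(Quiet, Quiet): Player A gets 3 ≥ 3 from Confess, and Player B gets 0 ≥ 0 from Confess — Nash equilibrium.
(Quiet, Confess): Player A prefers Confess (8 > 5) — not an equilibrium.
(Confess, Quiet): Player B prefers Confess (9 > 5) — not an equilibrium.
(Confess, Confess): Player A gets 8 ≥ 5 from Quiet, and Player B gets 9 ≥ 5 from Quiet — Nash equilibrium.

(Quiet, Quiet) and (Confess, Confess)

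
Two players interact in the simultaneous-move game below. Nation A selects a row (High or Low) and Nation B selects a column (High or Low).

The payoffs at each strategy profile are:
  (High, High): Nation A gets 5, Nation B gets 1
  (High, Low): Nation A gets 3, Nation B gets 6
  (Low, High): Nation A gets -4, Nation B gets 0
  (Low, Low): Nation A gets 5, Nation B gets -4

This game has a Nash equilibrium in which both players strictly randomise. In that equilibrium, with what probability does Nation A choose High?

Let r be the probability that Nation A plays High. In a completely mixed equilibrium, Nation B must be indifferent between High and Low.
Nation B's expected payoff from High is r; from Low it is 6r − 4(1−r).
Setting these equal: r = 10r − 4, so r = 4/9.

4/9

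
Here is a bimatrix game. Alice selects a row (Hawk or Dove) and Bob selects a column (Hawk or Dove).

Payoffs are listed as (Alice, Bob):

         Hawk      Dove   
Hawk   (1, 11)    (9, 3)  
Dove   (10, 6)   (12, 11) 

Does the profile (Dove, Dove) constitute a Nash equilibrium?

Yes

At (Dove, Dove), Alice earns 12; switching to Hawk would give 9, so Alice has no profitable deviation.
Bob earns 11; switching to Hawk would give 6, so Bob has no profitable deviation.
Neither player can gain by a unilateral deviation, so this profile is a Nash equilibrium.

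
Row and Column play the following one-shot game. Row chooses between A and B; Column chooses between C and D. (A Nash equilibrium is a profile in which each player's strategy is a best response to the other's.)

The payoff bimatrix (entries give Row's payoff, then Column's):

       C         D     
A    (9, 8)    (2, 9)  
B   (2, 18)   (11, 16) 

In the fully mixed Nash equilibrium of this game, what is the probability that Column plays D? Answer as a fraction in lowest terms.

7/16

Let c be the probability that Column plays C. In a completely mixed equilibrium, Row must be indifferent between A and B.
Row's expected payoff from A is 9c + 2(1−c); from B it is 2c + 11(1−c).
Setting these equal: 7c + 2 = −9c + 11, so c = 9/16.
Therefore Column plays D with probability 1 − 9/16 = 7/16.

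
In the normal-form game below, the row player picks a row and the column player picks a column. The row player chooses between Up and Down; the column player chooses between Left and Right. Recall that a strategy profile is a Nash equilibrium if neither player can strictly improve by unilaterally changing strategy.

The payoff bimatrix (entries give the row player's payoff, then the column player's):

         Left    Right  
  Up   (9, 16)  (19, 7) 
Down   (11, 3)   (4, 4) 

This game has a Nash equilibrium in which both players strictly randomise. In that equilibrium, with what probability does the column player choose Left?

15/17

Let y be the probability that the column player plays Left. In a completely mixed equilibrium, the row player must be indifferent between Up and Down.
The row player's expected payoff from Up is 9y + 19(1−y); from Down it is 11y + 4(1−y).
Setting these equal: −10y + 19 = 7y + 4, so y = 15/17.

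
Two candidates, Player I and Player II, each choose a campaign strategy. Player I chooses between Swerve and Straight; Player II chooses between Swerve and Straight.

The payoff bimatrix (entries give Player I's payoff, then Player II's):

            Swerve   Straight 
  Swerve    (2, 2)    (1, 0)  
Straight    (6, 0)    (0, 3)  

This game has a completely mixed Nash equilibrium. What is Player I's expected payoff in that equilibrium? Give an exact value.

6/5

First find q, the probability Player II plays Swerve, from Player I's indifference between Swerve and Straight: 2q + (1−q) = 6q, giving q = 1/5.
Since Player I is indifferent in equilibrium, Player I's expected payoff equals the payoff from either row against (1/5, 4/5). Using Swerve: 2(1/5) + (4/5) = 6/5.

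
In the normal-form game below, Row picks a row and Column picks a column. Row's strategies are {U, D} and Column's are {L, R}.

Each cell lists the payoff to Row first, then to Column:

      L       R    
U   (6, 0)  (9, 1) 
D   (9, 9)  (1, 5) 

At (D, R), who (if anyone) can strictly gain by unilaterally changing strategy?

Row at (D, R) earns 1; deviating to U yields 9 — a strict improvement.
Column earns 5; deviating to L yields 9 — a strict improvement.
Both Row and Column have strictly profitable deviations.

Both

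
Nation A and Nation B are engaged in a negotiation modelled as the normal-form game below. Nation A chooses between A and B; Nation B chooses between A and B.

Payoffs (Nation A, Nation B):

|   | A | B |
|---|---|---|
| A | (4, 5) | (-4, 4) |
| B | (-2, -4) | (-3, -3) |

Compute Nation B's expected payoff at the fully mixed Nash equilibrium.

1/2

First find p, the probability Nation A plays A, from Nation B's indifference between A and B: 5p − 4(1−p) = 4p − 3(1−p), giving p = 1/2.
Since Nation B is indifferent in equilibrium, Nation B's expected payoff equals the payoff from either column against (1/2, 1/2). Using A: 5(1/2) − 4(1/2) = 1/2.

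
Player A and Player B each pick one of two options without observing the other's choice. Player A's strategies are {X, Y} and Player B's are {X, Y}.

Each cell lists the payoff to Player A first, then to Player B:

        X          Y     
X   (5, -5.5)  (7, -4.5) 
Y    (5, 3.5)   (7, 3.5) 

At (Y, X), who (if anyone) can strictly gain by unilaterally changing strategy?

Neither

Player A at (Y, X) earns 5; deviating to X yields 5 — not better.
Player B earns 3.5; deviating to Y yields 3.5 — not better.
Neither player can strictly improve; the profile is a Nash equilibrium.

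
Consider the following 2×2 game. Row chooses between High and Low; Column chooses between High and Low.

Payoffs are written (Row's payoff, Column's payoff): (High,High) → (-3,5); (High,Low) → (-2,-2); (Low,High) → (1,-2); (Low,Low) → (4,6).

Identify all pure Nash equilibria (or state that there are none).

(Low, Low)

(High, High): Row prefers Low (1 > -3) — not an equilibrium.
(High, Low): Row prefers Low (4 > -2); Column prefers High (5 > -2) — not an equilibrium.
(Low, High): Column prefers Low (6 > -2) — not an equilibrium.
(Low, Low): Row gets 4 ≥ -2 from High, and Column gets 6 ≥ -2 from High — Nash equilibrium.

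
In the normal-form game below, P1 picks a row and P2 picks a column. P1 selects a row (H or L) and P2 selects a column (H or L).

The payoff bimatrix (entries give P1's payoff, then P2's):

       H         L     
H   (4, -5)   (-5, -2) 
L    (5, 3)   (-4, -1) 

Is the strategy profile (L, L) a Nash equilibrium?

No

At (L, L), P1 earns -4; switching to H would give -5, so P1 has no profitable deviation.
P2 earns -1; switching to H would give 3, so P2 would deviate.
Since at least one player can profitably deviate, this is not a Nash equilibrium.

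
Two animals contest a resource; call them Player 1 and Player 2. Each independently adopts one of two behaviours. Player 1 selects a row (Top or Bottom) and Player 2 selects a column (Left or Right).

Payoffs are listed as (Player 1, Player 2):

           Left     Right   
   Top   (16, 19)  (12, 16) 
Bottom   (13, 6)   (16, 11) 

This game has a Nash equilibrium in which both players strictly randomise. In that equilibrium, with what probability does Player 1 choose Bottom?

Let x be the probability that Player 1 plays Top. In a completely mixed equilibrium, Player 2 must be indifferent between Left and Right.
Player 2's expected payoff from Left is 19x + 6(1−x); from Right it is 16x + 11(1−x).
Setting these equal: 13x + 6 = 5x + 11, so x = 5/8.
Therefore Player 1 plays Bottom with probability 1 − 5/8 = 3/8.

3/8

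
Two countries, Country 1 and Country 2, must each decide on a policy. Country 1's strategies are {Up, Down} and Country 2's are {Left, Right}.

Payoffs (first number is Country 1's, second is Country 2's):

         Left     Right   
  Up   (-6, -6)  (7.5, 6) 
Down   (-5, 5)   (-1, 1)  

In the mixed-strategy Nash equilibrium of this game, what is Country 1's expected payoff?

-87/19

First find q, the probability Country 2 plays Left, from Country 1's indifference between Up and Down: −6q + 7.5(1−q) = −5q − (1−q), giving q = 17/19.
Since Country 1 is indifferent in equilibrium, Country 1's expected payoff equals the payoff from either row against (17/19, 2/19). Using Up: −6(17/19) + 7.5(2/19) = -87/19.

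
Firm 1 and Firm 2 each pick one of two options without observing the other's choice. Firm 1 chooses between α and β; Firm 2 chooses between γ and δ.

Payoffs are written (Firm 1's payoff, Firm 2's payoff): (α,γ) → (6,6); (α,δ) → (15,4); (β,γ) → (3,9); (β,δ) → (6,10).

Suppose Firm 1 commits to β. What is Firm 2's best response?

δ

Against β, Firm 2 earns 9 from γ and 10 from δ.
So δ is the best response.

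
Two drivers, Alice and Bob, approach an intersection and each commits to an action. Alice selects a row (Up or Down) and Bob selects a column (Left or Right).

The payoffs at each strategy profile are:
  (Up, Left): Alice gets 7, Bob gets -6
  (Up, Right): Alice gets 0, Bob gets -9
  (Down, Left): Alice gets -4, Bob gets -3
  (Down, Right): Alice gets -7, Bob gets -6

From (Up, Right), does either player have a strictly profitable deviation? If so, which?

Bob

Alice at (Up, Right) earns 0; deviating to Down yields -7 — not better.
Bob earns -9; deviating to Left yields -6 — a strict improvement.
Only Bob has a strictly profitable deviation.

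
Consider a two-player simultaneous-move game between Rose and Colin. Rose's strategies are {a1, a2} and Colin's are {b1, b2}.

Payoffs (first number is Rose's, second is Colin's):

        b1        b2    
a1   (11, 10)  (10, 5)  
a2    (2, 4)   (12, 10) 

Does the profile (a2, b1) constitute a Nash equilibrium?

At (a2, b1), Rose earns 2; switching to a1 would give 11, so Rose would deviate.
Colin earns 4; switching to b2 would give 10, so Colin would deviate.
Since at least one player can profitably deviate, this is not a Nash equilibrium.

No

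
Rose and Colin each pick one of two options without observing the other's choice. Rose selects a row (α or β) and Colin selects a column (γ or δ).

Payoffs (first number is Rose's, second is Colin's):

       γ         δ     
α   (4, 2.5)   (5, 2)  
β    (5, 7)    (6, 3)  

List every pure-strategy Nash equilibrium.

(β, γ)

(α, γ): Rose prefers β (5 > 4) — not an equilibrium.
(α, δ): Rose prefers β (6 > 5); Colin prefers γ (2.5 > 2) — not an equilibrium.
(β, γ): Rose gets 5 ≥ 4 from α, and Colin gets 7 ≥ 3 from δ — Nash equilibrium.
(β, δ): Colin prefers γ (7 > 3) — not an equilibrium.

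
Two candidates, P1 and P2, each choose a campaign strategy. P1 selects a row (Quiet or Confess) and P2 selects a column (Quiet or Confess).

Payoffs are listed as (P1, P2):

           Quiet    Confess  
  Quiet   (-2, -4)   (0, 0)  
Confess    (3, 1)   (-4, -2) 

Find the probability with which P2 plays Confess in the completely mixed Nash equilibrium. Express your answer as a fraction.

5/9

Let c be the probability that P2 plays Quiet. In a completely mixed equilibrium, P1 must be indifferent between Quiet and Confess.
P1's expected payoff from Quiet is −2c; from Confess it is 3c − 4(1−c).
Setting these equal: −2c = 7c − 4, so c = 4/9.
Therefore P2 plays Confess with probability 1 − 4/9 = 5/9.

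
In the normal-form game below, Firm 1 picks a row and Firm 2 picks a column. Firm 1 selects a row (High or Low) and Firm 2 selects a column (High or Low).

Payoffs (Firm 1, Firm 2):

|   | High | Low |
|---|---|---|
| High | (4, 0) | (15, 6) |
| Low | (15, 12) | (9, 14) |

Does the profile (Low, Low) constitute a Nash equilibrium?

No

At (Low, Low), Firm 1 earns 9; switching to High would give 15, so Firm 1 would deviate.
Firm 2 earns 14; switching to High would give 12, so Firm 2 has no profitable deviation.
Since at least one player can profitably deviate, this is not a Nash equilibrium.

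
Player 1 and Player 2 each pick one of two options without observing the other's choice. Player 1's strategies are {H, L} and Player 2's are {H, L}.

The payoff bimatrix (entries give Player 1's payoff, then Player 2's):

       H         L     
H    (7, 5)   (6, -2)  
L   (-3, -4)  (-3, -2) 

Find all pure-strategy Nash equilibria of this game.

(H, H)

(H, H): Player 1 gets 7 ≥ -3 from L, and Player 2 gets 5 ≥ -2 from L — Nash equilibrium.
(H, L): Player 2 prefers H (5 > -2) — not an equilibrium.
(L, H): Player 1 prefers H (7 > -3); Player 2 prefers L (-2 > -4) — not an equilibrium.
(L, L): Player 1 prefers H (6 > -3) — not an equilibrium.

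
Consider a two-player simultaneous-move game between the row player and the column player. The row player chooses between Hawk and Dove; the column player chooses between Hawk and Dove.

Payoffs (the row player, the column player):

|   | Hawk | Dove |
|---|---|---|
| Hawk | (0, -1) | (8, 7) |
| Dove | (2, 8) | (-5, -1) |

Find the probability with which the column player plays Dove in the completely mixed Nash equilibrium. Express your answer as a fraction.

Let q be the probability that the column player plays Hawk. In a completely mixed equilibrium, the row player must be indifferent between Hawk and Dove.
The row player's expected payoff from Hawk is 8(1−q); from Dove it is 2q − 5(1−q).
Setting these equal: −8q + 8 = 7q − 5, so q = 13/15.
Therefore the column player plays Dove with probability 1 − 13/15 = 2/15.

2/15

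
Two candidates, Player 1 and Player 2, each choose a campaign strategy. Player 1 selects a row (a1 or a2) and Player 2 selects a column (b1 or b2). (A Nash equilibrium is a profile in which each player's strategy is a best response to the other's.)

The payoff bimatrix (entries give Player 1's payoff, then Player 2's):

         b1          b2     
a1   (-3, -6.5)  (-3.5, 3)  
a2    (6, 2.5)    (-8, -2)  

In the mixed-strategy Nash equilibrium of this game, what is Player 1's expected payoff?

-10/3

First find y, the probability Player 2 plays b1, from Player 1's indifference between a1 and a2: −3y − 3.5(1−y) = 6y − 8(1−y), giving y = 1/3.
Since Player 1 is indifferent in equilibrium, Player 1's expected payoff equals the payoff from either row against (1/3, 2/3). Using a1: −3(1/3) − 3.5(2/3) = -10/3.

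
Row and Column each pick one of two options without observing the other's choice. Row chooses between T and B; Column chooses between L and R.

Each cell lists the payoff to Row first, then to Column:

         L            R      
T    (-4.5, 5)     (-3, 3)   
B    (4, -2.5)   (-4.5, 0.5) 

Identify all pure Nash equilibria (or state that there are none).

none

(T, L): Row prefers B (4 > -4.5) — not an equilibrium.
(T, R): Column prefers L (5 > 3) — not an equilibrium.
(B, L): Column prefers R (0.5 > -2.5) — not an equilibrium.
(B, R): Row prefers T (-3 > -4.5) — not an equilibrium.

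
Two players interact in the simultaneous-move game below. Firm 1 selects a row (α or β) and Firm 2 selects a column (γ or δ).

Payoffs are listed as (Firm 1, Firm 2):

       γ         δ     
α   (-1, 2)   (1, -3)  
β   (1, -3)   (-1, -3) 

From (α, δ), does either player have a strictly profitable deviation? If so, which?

Firm 1 at (α, δ) earns 1; deviating to β yields -1 — not better.
Firm 2 earns -3; deviating to γ yields 2 — a strict improvement.
Only Firm 2 has a strictly profitable deviation.

Firm 2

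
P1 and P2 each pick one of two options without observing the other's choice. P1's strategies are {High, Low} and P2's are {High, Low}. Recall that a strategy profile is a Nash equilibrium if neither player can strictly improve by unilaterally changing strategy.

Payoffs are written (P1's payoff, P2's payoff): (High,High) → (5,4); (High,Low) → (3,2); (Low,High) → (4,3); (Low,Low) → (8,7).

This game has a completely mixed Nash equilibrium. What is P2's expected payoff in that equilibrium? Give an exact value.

First find x, the probability P1 plays High, from P2's indifference between High and Low: 4x + 3(1−x) = 2x + 7(1−x), giving x = 2/3.
Since P2 is indifferent in equilibrium, P2's expected payoff equals the payoff from either column against (2/3, 1/3). Using High: 4(2/3) + 3(1/3) = 11/3.

11/3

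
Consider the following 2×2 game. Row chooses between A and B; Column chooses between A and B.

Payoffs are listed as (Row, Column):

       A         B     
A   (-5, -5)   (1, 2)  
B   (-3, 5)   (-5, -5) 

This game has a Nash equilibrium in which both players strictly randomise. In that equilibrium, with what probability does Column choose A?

Let q be the probability that Column plays A. In a completely mixed equilibrium, Row must be indifferent between A and B.
Row's expected payoff from A is −5q + (1−q); from B it is −3q − 5(1−q).
Setting these equal: −6q + 1 = 2q − 5, so q = 3/4.

3/4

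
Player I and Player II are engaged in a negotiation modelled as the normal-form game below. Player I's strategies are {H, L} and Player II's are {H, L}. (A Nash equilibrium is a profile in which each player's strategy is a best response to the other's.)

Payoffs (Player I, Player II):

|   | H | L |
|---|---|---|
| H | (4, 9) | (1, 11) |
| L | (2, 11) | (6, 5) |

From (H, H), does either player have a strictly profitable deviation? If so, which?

Player II

Player I at (H, H) earns 4; deviating to L yields 2 — not better.
Player II earns 9; deviating to L yields 11 — a strict improvement.
Only Player II has a strictly profitable deviation.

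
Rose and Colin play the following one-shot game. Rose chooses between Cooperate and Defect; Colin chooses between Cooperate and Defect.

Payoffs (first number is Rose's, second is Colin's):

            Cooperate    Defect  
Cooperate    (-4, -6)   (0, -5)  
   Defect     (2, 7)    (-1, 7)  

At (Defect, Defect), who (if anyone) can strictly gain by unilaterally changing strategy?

Rose at (Defect, Defect) earns -1; deviating to Cooperate yields 0 — a strict improvement.
Colin earns 7; deviating to Cooperate yields 7 — not better.
Only Rose has a strictly profitable deviation.

Rose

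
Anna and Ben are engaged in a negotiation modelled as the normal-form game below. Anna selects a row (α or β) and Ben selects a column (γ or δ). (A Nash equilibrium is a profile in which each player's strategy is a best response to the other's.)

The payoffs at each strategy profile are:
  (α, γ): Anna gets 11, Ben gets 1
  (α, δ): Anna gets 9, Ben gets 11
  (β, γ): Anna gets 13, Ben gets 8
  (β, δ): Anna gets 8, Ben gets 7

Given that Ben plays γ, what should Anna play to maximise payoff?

β

Against γ, Anna earns 11 from α and 13 from β.
So β is the best response.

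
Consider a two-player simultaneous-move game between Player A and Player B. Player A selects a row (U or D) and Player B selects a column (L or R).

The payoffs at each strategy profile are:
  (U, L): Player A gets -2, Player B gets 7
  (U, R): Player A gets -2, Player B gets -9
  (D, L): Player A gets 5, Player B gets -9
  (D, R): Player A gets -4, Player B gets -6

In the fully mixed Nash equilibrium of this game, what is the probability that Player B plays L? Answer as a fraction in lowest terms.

Let q be the probability that Player B plays L. In a completely mixed equilibrium, Player A must be indifferent between U and D.
Player A's expected payoff from U is −2q − 2(1−q); from D it is 5q − 4(1−q).
Setting these equal: -2 = 9q − 4, so q = 2/9.

2/9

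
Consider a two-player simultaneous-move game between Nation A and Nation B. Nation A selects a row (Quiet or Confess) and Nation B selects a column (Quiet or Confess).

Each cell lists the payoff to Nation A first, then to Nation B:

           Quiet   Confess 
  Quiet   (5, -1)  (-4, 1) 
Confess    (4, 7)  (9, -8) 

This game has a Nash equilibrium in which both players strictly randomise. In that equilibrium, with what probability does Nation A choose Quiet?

15/17

Let p be the probability that Nation A plays Quiet. In a completely mixed equilibrium, Nation B must be indifferent between Quiet and Confess.
Nation B's expected payoff from Quiet is −p + 7(1−p); from Confess it is p − 8(1−p).
Setting these equal: −8p + 7 = 9p − 8, so p = 15/17.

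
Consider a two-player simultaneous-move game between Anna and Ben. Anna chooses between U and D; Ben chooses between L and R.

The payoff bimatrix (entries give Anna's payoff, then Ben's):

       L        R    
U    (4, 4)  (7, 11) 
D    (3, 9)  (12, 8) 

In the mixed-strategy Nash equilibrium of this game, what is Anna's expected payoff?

First find q, the probability Ben plays L, from Anna's indifference between U and D: 4q + 7(1−q) = 3q + 12(1−q), giving q = 5/6.
Since Anna is indifferent in equilibrium, Anna's expected payoff equals the payoff from either row against (5/6, 1/6). Using U: 4(5/6) + 7(1/6) = 9/2.

9/2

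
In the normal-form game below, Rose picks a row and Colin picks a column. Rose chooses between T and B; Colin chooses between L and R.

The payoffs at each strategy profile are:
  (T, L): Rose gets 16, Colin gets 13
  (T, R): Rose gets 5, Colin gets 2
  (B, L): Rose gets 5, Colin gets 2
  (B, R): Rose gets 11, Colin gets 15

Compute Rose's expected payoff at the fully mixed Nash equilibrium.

151/17

First find y, the probability Colin plays L, from Rose's indifference between T and B: 16y + 5(1−y) = 5y + 11(1−y), giving y = 6/17.
Since Rose is indifferent in equilibrium, Rose's expected payoff equals the payoff from either row against (6/17, 11/17). Using T: 16(6/17) + 5(11/17) = 151/17.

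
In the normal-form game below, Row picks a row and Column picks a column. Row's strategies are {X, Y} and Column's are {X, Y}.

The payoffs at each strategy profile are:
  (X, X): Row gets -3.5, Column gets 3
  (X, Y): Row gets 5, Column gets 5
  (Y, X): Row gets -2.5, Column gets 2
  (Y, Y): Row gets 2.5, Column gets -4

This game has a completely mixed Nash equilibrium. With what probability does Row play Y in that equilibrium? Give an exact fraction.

1/4

Let p be the probability that Row plays X. In a completely mixed equilibrium, Column must be indifferent between X and Y.
Column's expected payoff from X is 3p + 2(1−p); from Y it is 5p − 4(1−p).
Setting these equal: p + 2 = 9p − 4, so p = 3/4.
Therefore Row plays Y with probability 1 − 3/4 = 1/4.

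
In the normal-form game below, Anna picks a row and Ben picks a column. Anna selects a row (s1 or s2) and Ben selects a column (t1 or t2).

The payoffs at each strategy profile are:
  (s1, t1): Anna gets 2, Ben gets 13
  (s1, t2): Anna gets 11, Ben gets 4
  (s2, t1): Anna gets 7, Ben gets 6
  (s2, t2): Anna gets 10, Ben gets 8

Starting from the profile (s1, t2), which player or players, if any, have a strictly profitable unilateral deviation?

Ben

Anna at (s1, t2) earns 11; deviating to s2 yields 10 — not better.
Ben earns 4; deviating to t1 yields 13 — a strict improvement.
Only Ben has a strictly profitable deviation.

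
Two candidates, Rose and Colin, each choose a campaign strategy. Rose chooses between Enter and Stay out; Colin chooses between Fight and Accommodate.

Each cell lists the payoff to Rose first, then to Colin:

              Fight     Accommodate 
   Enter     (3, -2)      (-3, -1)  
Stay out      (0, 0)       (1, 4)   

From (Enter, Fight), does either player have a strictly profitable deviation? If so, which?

Rose at (Enter, Fight) earns 3; deviating to Stay out yields 0 — not better.
Colin earns -2; deviating to Accommodate yields -1 — a strict improvement.
Only Colin has a strictly profitable deviation.

Colin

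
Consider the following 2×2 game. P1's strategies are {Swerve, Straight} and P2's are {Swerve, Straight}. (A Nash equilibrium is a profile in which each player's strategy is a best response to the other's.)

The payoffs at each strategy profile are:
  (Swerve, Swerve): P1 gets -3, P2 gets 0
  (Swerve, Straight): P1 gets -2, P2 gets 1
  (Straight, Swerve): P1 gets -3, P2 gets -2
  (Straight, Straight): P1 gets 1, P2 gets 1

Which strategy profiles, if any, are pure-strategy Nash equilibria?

(Swerve, Swerve): P2 prefers Straight (1 > 0) — not an equilibrium.
(Swerve, Straight): P1 prefers Straight (1 > -2) — not an equilibrium.
(Straight, Swerve): P2 prefers Straight (1 > -2) — not an equilibrium.
(Straight, Straight): P1 gets 1 ≥ -2 from Swerve, and P2 gets 1 ≥ -2 from Swerve — Nash equilibrium.

(Straight, Straight)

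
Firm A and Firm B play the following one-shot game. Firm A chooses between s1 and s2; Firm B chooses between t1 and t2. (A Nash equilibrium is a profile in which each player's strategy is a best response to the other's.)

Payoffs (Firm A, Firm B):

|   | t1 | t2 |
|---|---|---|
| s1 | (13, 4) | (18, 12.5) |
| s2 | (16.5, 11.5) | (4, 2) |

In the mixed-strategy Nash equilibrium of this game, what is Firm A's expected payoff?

First find y, the probability Firm B plays t1, from Firm A's indifference between s1 and s2: 13y + 18(1−y) = 16.5y + 4(1−y), giving y = 4/5.
Since Firm A is indifferent in equilibrium, Firm A's expected payoff equals the payoff from either row against (4/5, 1/5). Using s1: 13(4/5) + 18(1/5) = 14.

14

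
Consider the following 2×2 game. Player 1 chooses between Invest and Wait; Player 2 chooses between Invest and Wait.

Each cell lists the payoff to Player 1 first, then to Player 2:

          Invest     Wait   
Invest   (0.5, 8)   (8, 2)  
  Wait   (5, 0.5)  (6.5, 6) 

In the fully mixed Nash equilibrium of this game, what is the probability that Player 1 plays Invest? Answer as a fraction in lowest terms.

Let r be the probability that Player 1 plays Invest. In a completely mixed equilibrium, Player 2 must be indifferent between Invest and Wait.
Player 2's expected payoff from Invest is 8r + 0.5(1−r); from Wait it is 2r + 6(1−r).
Setting these equal: 7.5r + 0.5 = −4r + 6, so r = 11/23.

11/23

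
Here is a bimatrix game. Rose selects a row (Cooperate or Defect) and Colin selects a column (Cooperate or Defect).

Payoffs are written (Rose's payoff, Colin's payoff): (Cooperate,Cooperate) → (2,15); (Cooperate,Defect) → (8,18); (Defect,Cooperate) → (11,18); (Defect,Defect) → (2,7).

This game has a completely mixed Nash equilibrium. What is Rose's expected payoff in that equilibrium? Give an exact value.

28/5

First find q, the probability Colin plays Cooperate, from Rose's indifference between Cooperate and Defect: 2q + 8(1−q) = 11q + 2(1−q), giving q = 2/5.
Since Rose is indifferent in equilibrium, Rose's expected payoff equals the payoff from either row against (2/5, 3/5). Using Cooperate: 2(2/5) + 8(3/5) = 28/5.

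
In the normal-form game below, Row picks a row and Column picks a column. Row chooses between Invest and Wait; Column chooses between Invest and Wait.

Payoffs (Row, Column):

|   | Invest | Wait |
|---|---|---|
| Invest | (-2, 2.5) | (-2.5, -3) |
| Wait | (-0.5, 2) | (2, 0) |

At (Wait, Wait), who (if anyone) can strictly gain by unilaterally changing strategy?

Column

Row at (Wait, Wait) earns 2; deviating to Invest yields -2.5 — not better.
Column earns 0; deviating to Invest yields 2 — a strict improvement.
Only Column has a strictly profitable deviation.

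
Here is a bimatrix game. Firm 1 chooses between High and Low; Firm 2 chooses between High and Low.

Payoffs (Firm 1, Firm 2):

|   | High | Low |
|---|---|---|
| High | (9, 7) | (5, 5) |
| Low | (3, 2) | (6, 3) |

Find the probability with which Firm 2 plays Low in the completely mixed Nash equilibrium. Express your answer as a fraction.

Let c be the probability that Firm 2 plays High. In a completely mixed equilibrium, Firm 1 must be indifferent between High and Low.
Firm 1's expected payoff from High is 9c + 5(1−c); from Low it is 3c + 6(1−c).
Setting these equal: 4c + 5 = −3c + 6, so c = 1/7.
Therefore Firm 2 plays Low with probability 1 − 1/7 = 6/7.

6/7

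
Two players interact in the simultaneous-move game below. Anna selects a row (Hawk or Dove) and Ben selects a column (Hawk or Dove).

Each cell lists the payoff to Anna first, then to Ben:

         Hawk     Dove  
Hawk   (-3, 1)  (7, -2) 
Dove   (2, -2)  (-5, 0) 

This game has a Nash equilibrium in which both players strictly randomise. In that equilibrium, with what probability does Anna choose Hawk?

2/5

Let x be the probability that Anna plays Hawk. In a completely mixed equilibrium, Ben must be indifferent between Hawk and Dove.
Ben's expected payoff from Hawk is x − 2(1−x); from Dove it is −2x.
Setting these equal: 3x − 2 = −2x, so x = 2/5.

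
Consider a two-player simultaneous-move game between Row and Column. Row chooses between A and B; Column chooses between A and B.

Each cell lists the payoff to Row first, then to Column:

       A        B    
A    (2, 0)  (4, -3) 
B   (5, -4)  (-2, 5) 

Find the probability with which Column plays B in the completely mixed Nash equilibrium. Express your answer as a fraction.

Let c be the probability that Column plays A. In a completely mixed equilibrium, Row must be indifferent between A and B.
Row's expected payoff from A is 2c + 4(1−c); from B it is 5c − 2(1−c).
Setting these equal: −2c + 4 = 7c − 2, so c = 2/3.
Therefore Column plays B with probability 1 − 2/3 = 1/3.

1/3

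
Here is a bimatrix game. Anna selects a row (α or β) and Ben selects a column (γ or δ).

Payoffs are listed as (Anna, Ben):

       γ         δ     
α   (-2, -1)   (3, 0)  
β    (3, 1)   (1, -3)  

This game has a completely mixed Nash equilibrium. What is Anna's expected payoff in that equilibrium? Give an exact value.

First find q, the probability Ben plays γ, from Anna's indifference between α and β: −2q + 3(1−q) = 3q + (1−q), giving q = 2/7.
Since Anna is indifferent in equilibrium, Anna's expected payoff equals the payoff from either row against (2/7, 5/7). Using α: −2(2/7) + 3(5/7) = 11/7.

11/7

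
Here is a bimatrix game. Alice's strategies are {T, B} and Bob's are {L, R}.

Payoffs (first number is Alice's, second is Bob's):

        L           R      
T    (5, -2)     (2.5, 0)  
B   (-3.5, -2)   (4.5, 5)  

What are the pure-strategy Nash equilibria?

(B, R)

(T, L): Bob prefers R (0 > -2) — not an equilibrium.
(T, R): Alice prefers B (4.5 > 2.5) — not an equilibrium.
(B, L): Alice prefers T (5 > -3.5); Bob prefers R (5 > -2) — not an equilibrium.
(B, R): Alice gets 4.5 ≥ 2.5 from T, and Bob gets 5 ≥ -2 from L — Nash equilibrium.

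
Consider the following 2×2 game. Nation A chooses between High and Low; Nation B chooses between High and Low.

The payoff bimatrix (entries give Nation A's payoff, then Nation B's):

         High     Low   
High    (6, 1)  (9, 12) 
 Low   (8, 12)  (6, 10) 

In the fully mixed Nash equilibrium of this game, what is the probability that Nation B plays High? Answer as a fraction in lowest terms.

3/5

Let c be the probability that Nation B plays High. In a completely mixed equilibrium, Nation A must be indifferent between High and Low.
Nation A's expected payoff from High is 6c + 9(1−c); from Low it is 8c + 6(1−c).
Setting these equal: −3c + 9 = 2c + 6, so c = 3/5.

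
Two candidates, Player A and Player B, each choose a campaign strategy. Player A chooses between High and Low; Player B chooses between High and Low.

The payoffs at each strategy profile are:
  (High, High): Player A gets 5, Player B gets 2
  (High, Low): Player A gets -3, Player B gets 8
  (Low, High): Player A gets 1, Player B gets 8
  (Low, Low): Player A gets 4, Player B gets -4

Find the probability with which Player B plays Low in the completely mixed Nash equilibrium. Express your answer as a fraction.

4/11

Let y be the probability that Player B plays High. In a completely mixed equilibrium, Player A must be indifferent between High and Low.
Player A's expected payoff from High is 5y − 3(1−y); from Low it is y + 4(1−y).
Setting these equal: 8y − 3 = −3y + 4, so y = 7/11.
Therefore Player B plays Low with probability 1 − 7/11 = 4/11.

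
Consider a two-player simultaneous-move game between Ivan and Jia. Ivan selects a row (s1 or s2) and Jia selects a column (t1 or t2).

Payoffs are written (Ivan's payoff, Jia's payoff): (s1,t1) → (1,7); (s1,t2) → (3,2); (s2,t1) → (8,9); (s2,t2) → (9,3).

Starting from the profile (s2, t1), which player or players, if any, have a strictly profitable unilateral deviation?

Neither

Ivan at (s2, t1) earns 8; deviating to s1 yields 1 — not better.
Jia earns 9; deviating to t2 yields 3 — not better.
Neither player can strictly improve; the profile is a Nash equilibrium.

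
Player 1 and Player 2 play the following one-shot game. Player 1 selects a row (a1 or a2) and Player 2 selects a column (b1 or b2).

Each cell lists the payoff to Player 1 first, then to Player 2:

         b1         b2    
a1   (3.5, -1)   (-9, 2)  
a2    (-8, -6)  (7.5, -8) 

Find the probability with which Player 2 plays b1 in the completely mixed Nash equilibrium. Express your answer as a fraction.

Let c be the probability that Player 2 plays b1. In a completely mixed equilibrium, Player 1 must be indifferent between a1 and a2.
Player 1's expected payoff from a1 is 3.5c − 9(1−c); from a2 it is −8c + 7.5(1−c).
Setting these equal: 12.5c − 9 = −15.5c + 7.5, so c = 33/56.

33/56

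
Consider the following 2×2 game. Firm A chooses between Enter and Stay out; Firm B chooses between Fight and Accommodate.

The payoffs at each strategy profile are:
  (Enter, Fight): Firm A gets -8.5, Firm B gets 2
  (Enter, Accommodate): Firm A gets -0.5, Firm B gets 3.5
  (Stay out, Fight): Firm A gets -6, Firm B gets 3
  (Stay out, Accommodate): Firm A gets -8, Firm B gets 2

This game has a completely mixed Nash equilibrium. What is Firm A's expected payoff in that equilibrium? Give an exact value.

First find q, the probability Firm B plays Fight, from Firm A's indifference between Enter and Stay out: −8.5q − 0.5(1−q) = −6q − 8(1−q), giving q = 3/4.
Since Firm A is indifferent in equilibrium, Firm A's expected payoff equals the payoff from either row against (3/4, 1/4). Using Enter: −8.5(3/4) − 0.5(1/4) = -13/2.

-13/2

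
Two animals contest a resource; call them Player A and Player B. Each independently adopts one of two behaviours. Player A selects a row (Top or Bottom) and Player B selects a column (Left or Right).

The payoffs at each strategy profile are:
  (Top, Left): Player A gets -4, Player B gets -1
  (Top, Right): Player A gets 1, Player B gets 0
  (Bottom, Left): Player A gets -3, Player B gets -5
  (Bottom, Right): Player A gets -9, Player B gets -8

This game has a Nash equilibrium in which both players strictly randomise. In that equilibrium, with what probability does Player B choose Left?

10/11

Let q be the probability that Player B plays Left. In a completely mixed equilibrium, Player A must be indifferent between Top and Bottom.
Player A's expected payoff from Top is −4q + (1−q); from Bottom it is −3q − 9(1−q).
Setting these equal: −5q + 1 = 6q − 9, so q = 10/11.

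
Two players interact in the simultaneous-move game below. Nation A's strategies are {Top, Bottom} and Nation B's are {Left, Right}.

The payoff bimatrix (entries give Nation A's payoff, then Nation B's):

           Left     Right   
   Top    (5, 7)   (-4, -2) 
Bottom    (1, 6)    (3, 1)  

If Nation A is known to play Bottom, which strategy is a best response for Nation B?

Against Bottom, Nation B earns 6 from Left and 1 from Right.
So Left is the best response.

Left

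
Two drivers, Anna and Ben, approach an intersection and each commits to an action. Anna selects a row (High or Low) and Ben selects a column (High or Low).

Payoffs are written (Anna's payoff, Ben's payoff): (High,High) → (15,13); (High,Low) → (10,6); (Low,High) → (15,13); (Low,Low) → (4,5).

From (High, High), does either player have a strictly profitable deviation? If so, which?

Anna at (High, High) earns 15; deviating to Low yields 15 — not better.
Ben earns 13; deviating to Low yields 6 — not better.
Neither player can strictly improve; the profile is a Nash equilibrium.

Neither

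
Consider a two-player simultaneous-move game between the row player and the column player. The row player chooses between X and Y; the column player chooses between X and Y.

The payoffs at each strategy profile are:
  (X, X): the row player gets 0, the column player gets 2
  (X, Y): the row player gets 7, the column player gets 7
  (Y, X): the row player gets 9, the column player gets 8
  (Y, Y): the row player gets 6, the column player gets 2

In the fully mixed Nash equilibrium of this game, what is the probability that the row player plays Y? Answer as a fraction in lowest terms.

Let r be the probability that the row player plays X. In a completely mixed equilibrium, the column player must be indifferent between X and Y.
The column player's expected payoff from X is 2r + 8(1−r); from Y it is 7r + 2(1−r).
Setting these equal: −6r + 8 = 5r + 2, so r = 6/11.
Therefore the row player plays Y with probability 1 − 6/11 = 5/11.

5/11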